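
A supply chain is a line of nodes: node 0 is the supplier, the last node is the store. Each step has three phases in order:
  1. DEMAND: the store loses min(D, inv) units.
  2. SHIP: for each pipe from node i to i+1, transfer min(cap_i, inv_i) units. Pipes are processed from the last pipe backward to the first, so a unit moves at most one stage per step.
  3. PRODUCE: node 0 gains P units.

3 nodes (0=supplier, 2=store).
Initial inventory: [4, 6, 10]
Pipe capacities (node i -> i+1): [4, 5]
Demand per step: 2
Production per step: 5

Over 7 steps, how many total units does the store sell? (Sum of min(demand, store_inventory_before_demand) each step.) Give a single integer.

Step 1: sold=2 (running total=2) -> [5 5 13]
Step 2: sold=2 (running total=4) -> [6 4 16]
Step 3: sold=2 (running total=6) -> [7 4 18]
Step 4: sold=2 (running total=8) -> [8 4 20]
Step 5: sold=2 (running total=10) -> [9 4 22]
Step 6: sold=2 (running total=12) -> [10 4 24]
Step 7: sold=2 (running total=14) -> [11 4 26]

Answer: 14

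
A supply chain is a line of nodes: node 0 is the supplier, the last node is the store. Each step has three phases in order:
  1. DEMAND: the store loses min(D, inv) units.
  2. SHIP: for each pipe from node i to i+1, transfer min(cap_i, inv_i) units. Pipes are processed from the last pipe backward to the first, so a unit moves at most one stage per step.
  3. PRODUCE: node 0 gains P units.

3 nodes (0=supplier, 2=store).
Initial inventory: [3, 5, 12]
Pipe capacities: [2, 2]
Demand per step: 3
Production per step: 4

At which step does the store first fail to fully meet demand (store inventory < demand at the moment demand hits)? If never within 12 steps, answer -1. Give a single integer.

Step 1: demand=3,sold=3 ship[1->2]=2 ship[0->1]=2 prod=4 -> [5 5 11]
Step 2: demand=3,sold=3 ship[1->2]=2 ship[0->1]=2 prod=4 -> [7 5 10]
Step 3: demand=3,sold=3 ship[1->2]=2 ship[0->1]=2 prod=4 -> [9 5 9]
Step 4: demand=3,sold=3 ship[1->2]=2 ship[0->1]=2 prod=4 -> [11 5 8]
Step 5: demand=3,sold=3 ship[1->2]=2 ship[0->1]=2 prod=4 -> [13 5 7]
Step 6: demand=3,sold=3 ship[1->2]=2 ship[0->1]=2 prod=4 -> [15 5 6]
Step 7: demand=3,sold=3 ship[1->2]=2 ship[0->1]=2 prod=4 -> [17 5 5]
Step 8: demand=3,sold=3 ship[1->2]=2 ship[0->1]=2 prod=4 -> [19 5 4]
Step 9: demand=3,sold=3 ship[1->2]=2 ship[0->1]=2 prod=4 -> [21 5 3]
Step 10: demand=3,sold=3 ship[1->2]=2 ship[0->1]=2 prod=4 -> [23 5 2]
Step 11: demand=3,sold=2 ship[1->2]=2 ship[0->1]=2 prod=4 -> [25 5 2]
Step 12: demand=3,sold=2 ship[1->2]=2 ship[0->1]=2 prod=4 -> [27 5 2]
First stockout at step 11

11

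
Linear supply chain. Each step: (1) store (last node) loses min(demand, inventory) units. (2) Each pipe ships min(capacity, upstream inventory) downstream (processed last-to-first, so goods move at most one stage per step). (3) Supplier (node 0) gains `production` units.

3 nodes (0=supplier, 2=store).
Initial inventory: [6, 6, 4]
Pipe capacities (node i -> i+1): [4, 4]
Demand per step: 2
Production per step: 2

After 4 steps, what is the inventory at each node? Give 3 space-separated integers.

Step 1: demand=2,sold=2 ship[1->2]=4 ship[0->1]=4 prod=2 -> inv=[4 6 6]
Step 2: demand=2,sold=2 ship[1->2]=4 ship[0->1]=4 prod=2 -> inv=[2 6 8]
Step 3: demand=2,sold=2 ship[1->2]=4 ship[0->1]=2 prod=2 -> inv=[2 4 10]
Step 4: demand=2,sold=2 ship[1->2]=4 ship[0->1]=2 prod=2 -> inv=[2 2 12]

2 2 12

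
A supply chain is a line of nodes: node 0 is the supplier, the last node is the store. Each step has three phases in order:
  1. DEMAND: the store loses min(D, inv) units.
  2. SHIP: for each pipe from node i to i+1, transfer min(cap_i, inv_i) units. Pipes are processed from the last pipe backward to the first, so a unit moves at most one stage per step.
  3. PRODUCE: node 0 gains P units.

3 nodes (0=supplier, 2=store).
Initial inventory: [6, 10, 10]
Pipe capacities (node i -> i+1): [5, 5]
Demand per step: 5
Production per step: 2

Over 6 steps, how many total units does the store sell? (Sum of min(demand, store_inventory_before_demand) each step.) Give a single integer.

Answer: 30

Derivation:
Step 1: sold=5 (running total=5) -> [3 10 10]
Step 2: sold=5 (running total=10) -> [2 8 10]
Step 3: sold=5 (running total=15) -> [2 5 10]
Step 4: sold=5 (running total=20) -> [2 2 10]
Step 5: sold=5 (running total=25) -> [2 2 7]
Step 6: sold=5 (running total=30) -> [2 2 4]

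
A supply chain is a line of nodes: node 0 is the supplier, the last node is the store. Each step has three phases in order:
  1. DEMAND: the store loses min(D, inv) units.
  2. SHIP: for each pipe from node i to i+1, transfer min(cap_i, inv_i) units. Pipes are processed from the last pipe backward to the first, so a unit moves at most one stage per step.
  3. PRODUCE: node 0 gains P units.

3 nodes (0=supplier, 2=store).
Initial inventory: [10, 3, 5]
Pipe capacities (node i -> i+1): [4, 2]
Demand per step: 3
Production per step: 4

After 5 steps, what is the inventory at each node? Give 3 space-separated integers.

Step 1: demand=3,sold=3 ship[1->2]=2 ship[0->1]=4 prod=4 -> inv=[10 5 4]
Step 2: demand=3,sold=3 ship[1->2]=2 ship[0->1]=4 prod=4 -> inv=[10 7 3]
Step 3: demand=3,sold=3 ship[1->2]=2 ship[0->1]=4 prod=4 -> inv=[10 9 2]
Step 4: demand=3,sold=2 ship[1->2]=2 ship[0->1]=4 prod=4 -> inv=[10 11 2]
Step 5: demand=3,sold=2 ship[1->2]=2 ship[0->1]=4 prod=4 -> inv=[10 13 2]

10 13 2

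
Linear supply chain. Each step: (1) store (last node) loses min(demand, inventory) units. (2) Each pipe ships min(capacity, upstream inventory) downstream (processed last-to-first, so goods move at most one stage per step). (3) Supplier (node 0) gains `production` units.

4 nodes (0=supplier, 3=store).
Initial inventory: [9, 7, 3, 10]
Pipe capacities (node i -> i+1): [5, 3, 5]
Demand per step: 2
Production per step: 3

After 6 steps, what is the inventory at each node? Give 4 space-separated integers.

Step 1: demand=2,sold=2 ship[2->3]=3 ship[1->2]=3 ship[0->1]=5 prod=3 -> inv=[7 9 3 11]
Step 2: demand=2,sold=2 ship[2->3]=3 ship[1->2]=3 ship[0->1]=5 prod=3 -> inv=[5 11 3 12]
Step 3: demand=2,sold=2 ship[2->3]=3 ship[1->2]=3 ship[0->1]=5 prod=3 -> inv=[3 13 3 13]
Step 4: demand=2,sold=2 ship[2->3]=3 ship[1->2]=3 ship[0->1]=3 prod=3 -> inv=[3 13 3 14]
Step 5: demand=2,sold=2 ship[2->3]=3 ship[1->2]=3 ship[0->1]=3 prod=3 -> inv=[3 13 3 15]
Step 6: demand=2,sold=2 ship[2->3]=3 ship[1->2]=3 ship[0->1]=3 prod=3 -> inv=[3 13 3 16]

3 13 3 16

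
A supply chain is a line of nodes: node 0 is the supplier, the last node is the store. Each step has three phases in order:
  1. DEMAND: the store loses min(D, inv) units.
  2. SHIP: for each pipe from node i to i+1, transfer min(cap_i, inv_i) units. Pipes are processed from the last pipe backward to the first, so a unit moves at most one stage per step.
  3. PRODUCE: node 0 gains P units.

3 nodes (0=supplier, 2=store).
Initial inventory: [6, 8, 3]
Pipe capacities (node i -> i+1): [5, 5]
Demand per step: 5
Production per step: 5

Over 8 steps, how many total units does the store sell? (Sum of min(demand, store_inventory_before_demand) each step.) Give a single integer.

Step 1: sold=3 (running total=3) -> [6 8 5]
Step 2: sold=5 (running total=8) -> [6 8 5]
Step 3: sold=5 (running total=13) -> [6 8 5]
Step 4: sold=5 (running total=18) -> [6 8 5]
Step 5: sold=5 (running total=23) -> [6 8 5]
Step 6: sold=5 (running total=28) -> [6 8 5]
Step 7: sold=5 (running total=33) -> [6 8 5]
Step 8: sold=5 (running total=38) -> [6 8 5]

Answer: 38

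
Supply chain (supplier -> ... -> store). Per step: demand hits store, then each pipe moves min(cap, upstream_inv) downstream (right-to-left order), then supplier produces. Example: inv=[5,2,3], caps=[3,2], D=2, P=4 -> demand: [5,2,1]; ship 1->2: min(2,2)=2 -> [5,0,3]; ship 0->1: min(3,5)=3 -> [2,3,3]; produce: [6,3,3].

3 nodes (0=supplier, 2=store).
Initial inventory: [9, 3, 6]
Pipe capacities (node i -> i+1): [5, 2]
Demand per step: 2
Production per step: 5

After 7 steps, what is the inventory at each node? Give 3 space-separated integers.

Step 1: demand=2,sold=2 ship[1->2]=2 ship[0->1]=5 prod=5 -> inv=[9 6 6]
Step 2: demand=2,sold=2 ship[1->2]=2 ship[0->1]=5 prod=5 -> inv=[9 9 6]
Step 3: demand=2,sold=2 ship[1->2]=2 ship[0->1]=5 prod=5 -> inv=[9 12 6]
Step 4: demand=2,sold=2 ship[1->2]=2 ship[0->1]=5 prod=5 -> inv=[9 15 6]
Step 5: demand=2,sold=2 ship[1->2]=2 ship[0->1]=5 prod=5 -> inv=[9 18 6]
Step 6: demand=2,sold=2 ship[1->2]=2 ship[0->1]=5 prod=5 -> inv=[9 21 6]
Step 7: demand=2,sold=2 ship[1->2]=2 ship[0->1]=5 prod=5 -> inv=[9 24 6]

9 24 6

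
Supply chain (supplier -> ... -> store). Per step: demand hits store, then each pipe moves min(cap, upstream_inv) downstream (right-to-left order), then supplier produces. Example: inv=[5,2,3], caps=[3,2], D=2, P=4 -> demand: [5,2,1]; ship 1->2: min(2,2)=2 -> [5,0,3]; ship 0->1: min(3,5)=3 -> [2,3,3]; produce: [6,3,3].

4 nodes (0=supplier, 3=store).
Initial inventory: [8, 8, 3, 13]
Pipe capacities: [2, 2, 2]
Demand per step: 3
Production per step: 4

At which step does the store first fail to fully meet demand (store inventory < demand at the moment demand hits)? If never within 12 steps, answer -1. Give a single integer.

Step 1: demand=3,sold=3 ship[2->3]=2 ship[1->2]=2 ship[0->1]=2 prod=4 -> [10 8 3 12]
Step 2: demand=3,sold=3 ship[2->3]=2 ship[1->2]=2 ship[0->1]=2 prod=4 -> [12 8 3 11]
Step 3: demand=3,sold=3 ship[2->3]=2 ship[1->2]=2 ship[0->1]=2 prod=4 -> [14 8 3 10]
Step 4: demand=3,sold=3 ship[2->3]=2 ship[1->2]=2 ship[0->1]=2 prod=4 -> [16 8 3 9]
Step 5: demand=3,sold=3 ship[2->3]=2 ship[1->2]=2 ship[0->1]=2 prod=4 -> [18 8 3 8]
Step 6: demand=3,sold=3 ship[2->3]=2 ship[1->2]=2 ship[0->1]=2 prod=4 -> [20 8 3 7]
Step 7: demand=3,sold=3 ship[2->3]=2 ship[1->2]=2 ship[0->1]=2 prod=4 -> [22 8 3 6]
Step 8: demand=3,sold=3 ship[2->3]=2 ship[1->2]=2 ship[0->1]=2 prod=4 -> [24 8 3 5]
Step 9: demand=3,sold=3 ship[2->3]=2 ship[1->2]=2 ship[0->1]=2 prod=4 -> [26 8 3 4]
Step 10: demand=3,sold=3 ship[2->3]=2 ship[1->2]=2 ship[0->1]=2 prod=4 -> [28 8 3 3]
Step 11: demand=3,sold=3 ship[2->3]=2 ship[1->2]=2 ship[0->1]=2 prod=4 -> [30 8 3 2]
Step 12: demand=3,sold=2 ship[2->3]=2 ship[1->2]=2 ship[0->1]=2 prod=4 -> [32 8 3 2]
First stockout at step 12

12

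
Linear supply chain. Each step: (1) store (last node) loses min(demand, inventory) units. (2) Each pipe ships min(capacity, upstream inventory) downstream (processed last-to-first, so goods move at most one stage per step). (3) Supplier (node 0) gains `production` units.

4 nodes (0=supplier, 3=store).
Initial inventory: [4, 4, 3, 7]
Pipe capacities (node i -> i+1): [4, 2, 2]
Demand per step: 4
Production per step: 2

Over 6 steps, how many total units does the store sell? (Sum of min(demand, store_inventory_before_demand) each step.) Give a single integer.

Answer: 17

Derivation:
Step 1: sold=4 (running total=4) -> [2 6 3 5]
Step 2: sold=4 (running total=8) -> [2 6 3 3]
Step 3: sold=3 (running total=11) -> [2 6 3 2]
Step 4: sold=2 (running total=13) -> [2 6 3 2]
Step 5: sold=2 (running total=15) -> [2 6 3 2]
Step 6: sold=2 (running total=17) -> [2 6 3 2]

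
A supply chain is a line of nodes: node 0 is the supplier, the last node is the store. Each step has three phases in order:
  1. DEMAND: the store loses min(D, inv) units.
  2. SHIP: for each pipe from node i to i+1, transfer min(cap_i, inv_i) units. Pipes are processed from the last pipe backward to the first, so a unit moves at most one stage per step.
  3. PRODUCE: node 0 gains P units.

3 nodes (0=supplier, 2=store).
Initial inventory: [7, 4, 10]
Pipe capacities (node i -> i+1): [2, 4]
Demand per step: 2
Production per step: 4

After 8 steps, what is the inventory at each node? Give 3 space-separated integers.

Step 1: demand=2,sold=2 ship[1->2]=4 ship[0->1]=2 prod=4 -> inv=[9 2 12]
Step 2: demand=2,sold=2 ship[1->2]=2 ship[0->1]=2 prod=4 -> inv=[11 2 12]
Step 3: demand=2,sold=2 ship[1->2]=2 ship[0->1]=2 prod=4 -> inv=[13 2 12]
Step 4: demand=2,sold=2 ship[1->2]=2 ship[0->1]=2 prod=4 -> inv=[15 2 12]
Step 5: demand=2,sold=2 ship[1->2]=2 ship[0->1]=2 prod=4 -> inv=[17 2 12]
Step 6: demand=2,sold=2 ship[1->2]=2 ship[0->1]=2 prod=4 -> inv=[19 2 12]
Step 7: demand=2,sold=2 ship[1->2]=2 ship[0->1]=2 prod=4 -> inv=[21 2 12]
Step 8: demand=2,sold=2 ship[1->2]=2 ship[0->1]=2 prod=4 -> inv=[23 2 12]

23 2 12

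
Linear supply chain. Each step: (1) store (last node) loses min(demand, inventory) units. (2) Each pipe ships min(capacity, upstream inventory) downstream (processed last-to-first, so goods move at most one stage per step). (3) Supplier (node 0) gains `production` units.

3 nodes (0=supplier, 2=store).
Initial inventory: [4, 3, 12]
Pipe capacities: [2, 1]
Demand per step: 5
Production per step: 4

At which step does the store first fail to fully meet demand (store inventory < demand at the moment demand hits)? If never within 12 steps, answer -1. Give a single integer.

Step 1: demand=5,sold=5 ship[1->2]=1 ship[0->1]=2 prod=4 -> [6 4 8]
Step 2: demand=5,sold=5 ship[1->2]=1 ship[0->1]=2 prod=4 -> [8 5 4]
Step 3: demand=5,sold=4 ship[1->2]=1 ship[0->1]=2 prod=4 -> [10 6 1]
Step 4: demand=5,sold=1 ship[1->2]=1 ship[0->1]=2 prod=4 -> [12 7 1]
Step 5: demand=5,sold=1 ship[1->2]=1 ship[0->1]=2 prod=4 -> [14 8 1]
Step 6: demand=5,sold=1 ship[1->2]=1 ship[0->1]=2 prod=4 -> [16 9 1]
Step 7: demand=5,sold=1 ship[1->2]=1 ship[0->1]=2 prod=4 -> [18 10 1]
Step 8: demand=5,sold=1 ship[1->2]=1 ship[0->1]=2 prod=4 -> [20 11 1]
Step 9: demand=5,sold=1 ship[1->2]=1 ship[0->1]=2 prod=4 -> [22 12 1]
Step 10: demand=5,sold=1 ship[1->2]=1 ship[0->1]=2 prod=4 -> [24 13 1]
Step 11: demand=5,sold=1 ship[1->2]=1 ship[0->1]=2 prod=4 -> [26 14 1]
Step 12: demand=5,sold=1 ship[1->2]=1 ship[0->1]=2 prod=4 -> [28 15 1]
First stockout at step 3

3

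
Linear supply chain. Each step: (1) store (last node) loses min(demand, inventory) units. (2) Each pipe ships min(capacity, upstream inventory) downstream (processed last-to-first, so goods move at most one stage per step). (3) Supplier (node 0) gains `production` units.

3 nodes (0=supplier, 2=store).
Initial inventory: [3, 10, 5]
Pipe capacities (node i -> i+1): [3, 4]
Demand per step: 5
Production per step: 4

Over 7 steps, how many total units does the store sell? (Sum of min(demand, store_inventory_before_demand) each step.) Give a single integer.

Answer: 29

Derivation:
Step 1: sold=5 (running total=5) -> [4 9 4]
Step 2: sold=4 (running total=9) -> [5 8 4]
Step 3: sold=4 (running total=13) -> [6 7 4]
Step 4: sold=4 (running total=17) -> [7 6 4]
Step 5: sold=4 (running total=21) -> [8 5 4]
Step 6: sold=4 (running total=25) -> [9 4 4]
Step 7: sold=4 (running total=29) -> [10 3 4]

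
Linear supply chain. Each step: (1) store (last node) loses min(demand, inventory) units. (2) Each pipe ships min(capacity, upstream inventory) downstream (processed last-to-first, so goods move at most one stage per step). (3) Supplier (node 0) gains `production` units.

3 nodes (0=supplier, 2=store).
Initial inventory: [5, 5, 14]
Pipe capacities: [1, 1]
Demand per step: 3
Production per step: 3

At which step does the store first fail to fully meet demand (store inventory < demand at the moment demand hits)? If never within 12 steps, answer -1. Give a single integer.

Step 1: demand=3,sold=3 ship[1->2]=1 ship[0->1]=1 prod=3 -> [7 5 12]
Step 2: demand=3,sold=3 ship[1->2]=1 ship[0->1]=1 prod=3 -> [9 5 10]
Step 3: demand=3,sold=3 ship[1->2]=1 ship[0->1]=1 prod=3 -> [11 5 8]
Step 4: demand=3,sold=3 ship[1->2]=1 ship[0->1]=1 prod=3 -> [13 5 6]
Step 5: demand=3,sold=3 ship[1->2]=1 ship[0->1]=1 prod=3 -> [15 5 4]
Step 6: demand=3,sold=3 ship[1->2]=1 ship[0->1]=1 prod=3 -> [17 5 2]
Step 7: demand=3,sold=2 ship[1->2]=1 ship[0->1]=1 prod=3 -> [19 5 1]
Step 8: demand=3,sold=1 ship[1->2]=1 ship[0->1]=1 prod=3 -> [21 5 1]
Step 9: demand=3,sold=1 ship[1->2]=1 ship[0->1]=1 prod=3 -> [23 5 1]
Step 10: demand=3,sold=1 ship[1->2]=1 ship[0->1]=1 prod=3 -> [25 5 1]
Step 11: demand=3,sold=1 ship[1->2]=1 ship[0->1]=1 prod=3 -> [27 5 1]
Step 12: demand=3,sold=1 ship[1->2]=1 ship[0->1]=1 prod=3 -> [29 5 1]
First stockout at step 7

7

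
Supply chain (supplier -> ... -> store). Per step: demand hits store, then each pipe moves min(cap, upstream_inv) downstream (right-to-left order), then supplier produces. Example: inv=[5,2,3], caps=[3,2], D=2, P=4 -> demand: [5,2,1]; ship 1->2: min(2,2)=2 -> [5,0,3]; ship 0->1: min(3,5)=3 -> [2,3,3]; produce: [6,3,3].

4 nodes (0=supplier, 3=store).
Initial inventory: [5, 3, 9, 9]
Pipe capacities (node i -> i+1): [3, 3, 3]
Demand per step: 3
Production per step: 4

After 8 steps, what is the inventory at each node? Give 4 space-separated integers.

Step 1: demand=3,sold=3 ship[2->3]=3 ship[1->2]=3 ship[0->1]=3 prod=4 -> inv=[6 3 9 9]
Step 2: demand=3,sold=3 ship[2->3]=3 ship[1->2]=3 ship[0->1]=3 prod=4 -> inv=[7 3 9 9]
Step 3: demand=3,sold=3 ship[2->3]=3 ship[1->2]=3 ship[0->1]=3 prod=4 -> inv=[8 3 9 9]
Step 4: demand=3,sold=3 ship[2->3]=3 ship[1->2]=3 ship[0->1]=3 prod=4 -> inv=[9 3 9 9]
Step 5: demand=3,sold=3 ship[2->3]=3 ship[1->2]=3 ship[0->1]=3 prod=4 -> inv=[10 3 9 9]
Step 6: demand=3,sold=3 ship[2->3]=3 ship[1->2]=3 ship[0->1]=3 prod=4 -> inv=[11 3 9 9]
Step 7: demand=3,sold=3 ship[2->3]=3 ship[1->2]=3 ship[0->1]=3 prod=4 -> inv=[12 3 9 9]
Step 8: demand=3,sold=3 ship[2->3]=3 ship[1->2]=3 ship[0->1]=3 prod=4 -> inv=[13 3 9 9]

13 3 9 9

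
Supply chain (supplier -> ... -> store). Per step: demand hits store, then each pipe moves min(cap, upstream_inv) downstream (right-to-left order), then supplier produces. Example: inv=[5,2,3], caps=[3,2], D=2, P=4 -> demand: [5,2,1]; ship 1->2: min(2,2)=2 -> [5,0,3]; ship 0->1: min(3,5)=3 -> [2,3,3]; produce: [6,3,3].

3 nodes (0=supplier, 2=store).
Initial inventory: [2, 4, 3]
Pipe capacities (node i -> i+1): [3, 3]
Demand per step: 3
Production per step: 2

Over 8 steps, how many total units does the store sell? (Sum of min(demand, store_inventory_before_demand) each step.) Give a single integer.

Answer: 19

Derivation:
Step 1: sold=3 (running total=3) -> [2 3 3]
Step 2: sold=3 (running total=6) -> [2 2 3]
Step 3: sold=3 (running total=9) -> [2 2 2]
Step 4: sold=2 (running total=11) -> [2 2 2]
Step 5: sold=2 (running total=13) -> [2 2 2]
Step 6: sold=2 (running total=15) -> [2 2 2]
Step 7: sold=2 (running total=17) -> [2 2 2]
Step 8: sold=2 (running total=19) -> [2 2 2]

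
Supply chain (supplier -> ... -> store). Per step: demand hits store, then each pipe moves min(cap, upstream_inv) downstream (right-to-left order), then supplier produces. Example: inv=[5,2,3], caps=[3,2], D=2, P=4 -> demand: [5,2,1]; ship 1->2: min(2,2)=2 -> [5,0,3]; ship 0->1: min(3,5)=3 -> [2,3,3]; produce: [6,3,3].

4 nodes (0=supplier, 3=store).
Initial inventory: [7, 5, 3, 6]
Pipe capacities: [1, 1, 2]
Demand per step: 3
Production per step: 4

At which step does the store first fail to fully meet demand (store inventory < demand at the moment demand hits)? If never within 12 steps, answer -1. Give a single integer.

Step 1: demand=3,sold=3 ship[2->3]=2 ship[1->2]=1 ship[0->1]=1 prod=4 -> [10 5 2 5]
Step 2: demand=3,sold=3 ship[2->3]=2 ship[1->2]=1 ship[0->1]=1 prod=4 -> [13 5 1 4]
Step 3: demand=3,sold=3 ship[2->3]=1 ship[1->2]=1 ship[0->1]=1 prod=4 -> [16 5 1 2]
Step 4: demand=3,sold=2 ship[2->3]=1 ship[1->2]=1 ship[0->1]=1 prod=4 -> [19 5 1 1]
Step 5: demand=3,sold=1 ship[2->3]=1 ship[1->2]=1 ship[0->1]=1 prod=4 -> [22 5 1 1]
Step 6: demand=3,sold=1 ship[2->3]=1 ship[1->2]=1 ship[0->1]=1 prod=4 -> [25 5 1 1]
Step 7: demand=3,sold=1 ship[2->3]=1 ship[1->2]=1 ship[0->1]=1 prod=4 -> [28 5 1 1]
Step 8: demand=3,sold=1 ship[2->3]=1 ship[1->2]=1 ship[0->1]=1 prod=4 -> [31 5 1 1]
Step 9: demand=3,sold=1 ship[2->3]=1 ship[1->2]=1 ship[0->1]=1 prod=4 -> [34 5 1 1]
Step 10: demand=3,sold=1 ship[2->3]=1 ship[1->2]=1 ship[0->1]=1 prod=4 -> [37 5 1 1]
Step 11: demand=3,sold=1 ship[2->3]=1 ship[1->2]=1 ship[0->1]=1 prod=4 -> [40 5 1 1]
Step 12: demand=3,sold=1 ship[2->3]=1 ship[1->2]=1 ship[0->1]=1 prod=4 -> [43 5 1 1]
First stockout at step 4

4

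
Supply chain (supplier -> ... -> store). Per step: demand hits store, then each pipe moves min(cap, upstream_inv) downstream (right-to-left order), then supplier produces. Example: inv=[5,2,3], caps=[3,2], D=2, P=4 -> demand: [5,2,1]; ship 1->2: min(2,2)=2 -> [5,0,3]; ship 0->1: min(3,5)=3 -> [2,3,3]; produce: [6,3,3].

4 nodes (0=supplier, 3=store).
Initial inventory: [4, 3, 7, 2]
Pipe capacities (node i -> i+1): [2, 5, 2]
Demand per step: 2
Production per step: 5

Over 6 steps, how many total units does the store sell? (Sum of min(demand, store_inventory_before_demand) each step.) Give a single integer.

Step 1: sold=2 (running total=2) -> [7 2 8 2]
Step 2: sold=2 (running total=4) -> [10 2 8 2]
Step 3: sold=2 (running total=6) -> [13 2 8 2]
Step 4: sold=2 (running total=8) -> [16 2 8 2]
Step 5: sold=2 (running total=10) -> [19 2 8 2]
Step 6: sold=2 (running total=12) -> [22 2 8 2]

Answer: 12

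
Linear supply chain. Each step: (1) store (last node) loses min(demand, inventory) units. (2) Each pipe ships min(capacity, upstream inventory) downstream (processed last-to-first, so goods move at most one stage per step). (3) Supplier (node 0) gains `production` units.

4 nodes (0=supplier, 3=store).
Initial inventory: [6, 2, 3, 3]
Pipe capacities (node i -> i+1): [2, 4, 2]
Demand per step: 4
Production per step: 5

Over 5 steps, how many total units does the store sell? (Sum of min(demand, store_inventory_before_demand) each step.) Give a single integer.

Step 1: sold=3 (running total=3) -> [9 2 3 2]
Step 2: sold=2 (running total=5) -> [12 2 3 2]
Step 3: sold=2 (running total=7) -> [15 2 3 2]
Step 4: sold=2 (running total=9) -> [18 2 3 2]
Step 5: sold=2 (running total=11) -> [21 2 3 2]

Answer: 11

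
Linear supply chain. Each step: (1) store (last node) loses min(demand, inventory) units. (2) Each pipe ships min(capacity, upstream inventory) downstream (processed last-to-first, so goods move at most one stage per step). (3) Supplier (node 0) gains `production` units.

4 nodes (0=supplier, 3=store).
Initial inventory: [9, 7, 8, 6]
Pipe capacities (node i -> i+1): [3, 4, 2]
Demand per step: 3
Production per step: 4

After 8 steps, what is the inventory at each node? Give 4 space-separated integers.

Step 1: demand=3,sold=3 ship[2->3]=2 ship[1->2]=4 ship[0->1]=3 prod=4 -> inv=[10 6 10 5]
Step 2: demand=3,sold=3 ship[2->3]=2 ship[1->2]=4 ship[0->1]=3 prod=4 -> inv=[11 5 12 4]
Step 3: demand=3,sold=3 ship[2->3]=2 ship[1->2]=4 ship[0->1]=3 prod=4 -> inv=[12 4 14 3]
Step 4: demand=3,sold=3 ship[2->3]=2 ship[1->2]=4 ship[0->1]=3 prod=4 -> inv=[13 3 16 2]
Step 5: demand=3,sold=2 ship[2->3]=2 ship[1->2]=3 ship[0->1]=3 prod=4 -> inv=[14 3 17 2]
Step 6: demand=3,sold=2 ship[2->3]=2 ship[1->2]=3 ship[0->1]=3 prod=4 -> inv=[15 3 18 2]
Step 7: demand=3,sold=2 ship[2->3]=2 ship[1->2]=3 ship[0->1]=3 prod=4 -> inv=[16 3 19 2]
Step 8: demand=3,sold=2 ship[2->3]=2 ship[1->2]=3 ship[0->1]=3 prod=4 -> inv=[17 3 20 2]

17 3 20 2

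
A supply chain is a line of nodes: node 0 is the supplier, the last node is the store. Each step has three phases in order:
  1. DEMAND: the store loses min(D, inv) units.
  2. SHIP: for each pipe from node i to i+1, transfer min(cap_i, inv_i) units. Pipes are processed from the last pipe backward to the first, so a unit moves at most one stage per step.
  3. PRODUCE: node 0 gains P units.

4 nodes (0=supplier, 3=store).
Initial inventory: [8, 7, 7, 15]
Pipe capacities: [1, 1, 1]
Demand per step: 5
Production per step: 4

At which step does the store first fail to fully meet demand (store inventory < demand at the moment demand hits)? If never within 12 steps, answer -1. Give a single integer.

Step 1: demand=5,sold=5 ship[2->3]=1 ship[1->2]=1 ship[0->1]=1 prod=4 -> [11 7 7 11]
Step 2: demand=5,sold=5 ship[2->3]=1 ship[1->2]=1 ship[0->1]=1 prod=4 -> [14 7 7 7]
Step 3: demand=5,sold=5 ship[2->3]=1 ship[1->2]=1 ship[0->1]=1 prod=4 -> [17 7 7 3]
Step 4: demand=5,sold=3 ship[2->3]=1 ship[1->2]=1 ship[0->1]=1 prod=4 -> [20 7 7 1]
Step 5: demand=5,sold=1 ship[2->3]=1 ship[1->2]=1 ship[0->1]=1 prod=4 -> [23 7 7 1]
Step 6: demand=5,sold=1 ship[2->3]=1 ship[1->2]=1 ship[0->1]=1 prod=4 -> [26 7 7 1]
Step 7: demand=5,sold=1 ship[2->3]=1 ship[1->2]=1 ship[0->1]=1 prod=4 -> [29 7 7 1]
Step 8: demand=5,sold=1 ship[2->3]=1 ship[1->2]=1 ship[0->1]=1 prod=4 -> [32 7 7 1]
Step 9: demand=5,sold=1 ship[2->3]=1 ship[1->2]=1 ship[0->1]=1 prod=4 -> [35 7 7 1]
Step 10: demand=5,sold=1 ship[2->3]=1 ship[1->2]=1 ship[0->1]=1 prod=4 -> [38 7 7 1]
Step 11: demand=5,sold=1 ship[2->3]=1 ship[1->2]=1 ship[0->1]=1 prod=4 -> [41 7 7 1]
Step 12: demand=5,sold=1 ship[2->3]=1 ship[1->2]=1 ship[0->1]=1 prod=4 -> [44 7 7 1]
First stockout at step 4

4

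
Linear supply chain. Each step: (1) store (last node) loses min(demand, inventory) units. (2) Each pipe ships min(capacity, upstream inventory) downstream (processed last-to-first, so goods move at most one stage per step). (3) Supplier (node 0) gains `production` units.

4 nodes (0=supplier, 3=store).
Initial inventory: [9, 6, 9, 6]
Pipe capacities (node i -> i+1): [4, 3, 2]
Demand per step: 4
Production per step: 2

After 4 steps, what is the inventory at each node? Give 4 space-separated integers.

Step 1: demand=4,sold=4 ship[2->3]=2 ship[1->2]=3 ship[0->1]=4 prod=2 -> inv=[7 7 10 4]
Step 2: demand=4,sold=4 ship[2->3]=2 ship[1->2]=3 ship[0->1]=4 prod=2 -> inv=[5 8 11 2]
Step 3: demand=4,sold=2 ship[2->3]=2 ship[1->2]=3 ship[0->1]=4 prod=2 -> inv=[3 9 12 2]
Step 4: demand=4,sold=2 ship[2->3]=2 ship[1->2]=3 ship[0->1]=3 prod=2 -> inv=[2 9 13 2]

2 9 13 2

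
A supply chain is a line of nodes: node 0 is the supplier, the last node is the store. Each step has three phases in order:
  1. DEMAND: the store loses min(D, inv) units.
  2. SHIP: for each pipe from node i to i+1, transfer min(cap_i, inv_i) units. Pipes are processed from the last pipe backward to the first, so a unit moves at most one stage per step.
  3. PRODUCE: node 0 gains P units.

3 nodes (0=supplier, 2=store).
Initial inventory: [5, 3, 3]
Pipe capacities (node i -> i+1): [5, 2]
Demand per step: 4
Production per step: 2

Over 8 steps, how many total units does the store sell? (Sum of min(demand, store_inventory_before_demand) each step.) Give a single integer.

Answer: 17

Derivation:
Step 1: sold=3 (running total=3) -> [2 6 2]
Step 2: sold=2 (running total=5) -> [2 6 2]
Step 3: sold=2 (running total=7) -> [2 6 2]
Step 4: sold=2 (running total=9) -> [2 6 2]
Step 5: sold=2 (running total=11) -> [2 6 2]
Step 6: sold=2 (running total=13) -> [2 6 2]
Step 7: sold=2 (running total=15) -> [2 6 2]
Step 8: sold=2 (running total=17) -> [2 6 2]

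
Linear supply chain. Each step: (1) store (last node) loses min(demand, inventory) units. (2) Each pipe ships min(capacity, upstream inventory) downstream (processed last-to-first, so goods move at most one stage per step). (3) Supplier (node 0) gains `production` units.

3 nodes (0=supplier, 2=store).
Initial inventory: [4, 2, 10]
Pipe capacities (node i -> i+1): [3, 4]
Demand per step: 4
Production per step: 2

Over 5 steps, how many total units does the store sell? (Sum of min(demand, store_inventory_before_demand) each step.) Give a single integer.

Answer: 20

Derivation:
Step 1: sold=4 (running total=4) -> [3 3 8]
Step 2: sold=4 (running total=8) -> [2 3 7]
Step 3: sold=4 (running total=12) -> [2 2 6]
Step 4: sold=4 (running total=16) -> [2 2 4]
Step 5: sold=4 (running total=20) -> [2 2 2]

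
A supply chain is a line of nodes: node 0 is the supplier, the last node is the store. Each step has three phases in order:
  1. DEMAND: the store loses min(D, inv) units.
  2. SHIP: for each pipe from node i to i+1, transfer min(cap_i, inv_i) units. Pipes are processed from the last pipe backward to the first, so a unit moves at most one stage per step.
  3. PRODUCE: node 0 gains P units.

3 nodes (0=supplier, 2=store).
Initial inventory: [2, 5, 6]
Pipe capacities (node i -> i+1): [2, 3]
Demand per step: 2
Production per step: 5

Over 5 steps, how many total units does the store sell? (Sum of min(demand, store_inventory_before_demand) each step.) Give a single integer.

Step 1: sold=2 (running total=2) -> [5 4 7]
Step 2: sold=2 (running total=4) -> [8 3 8]
Step 3: sold=2 (running total=6) -> [11 2 9]
Step 4: sold=2 (running total=8) -> [14 2 9]
Step 5: sold=2 (running total=10) -> [17 2 9]

Answer: 10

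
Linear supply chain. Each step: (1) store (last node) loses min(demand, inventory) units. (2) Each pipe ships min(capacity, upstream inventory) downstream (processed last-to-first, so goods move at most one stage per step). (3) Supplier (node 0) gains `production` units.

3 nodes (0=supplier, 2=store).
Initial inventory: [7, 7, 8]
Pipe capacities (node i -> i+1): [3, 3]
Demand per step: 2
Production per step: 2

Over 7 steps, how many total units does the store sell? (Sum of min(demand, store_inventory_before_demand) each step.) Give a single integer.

Answer: 14

Derivation:
Step 1: sold=2 (running total=2) -> [6 7 9]
Step 2: sold=2 (running total=4) -> [5 7 10]
Step 3: sold=2 (running total=6) -> [4 7 11]
Step 4: sold=2 (running total=8) -> [3 7 12]
Step 5: sold=2 (running total=10) -> [2 7 13]
Step 6: sold=2 (running total=12) -> [2 6 14]
Step 7: sold=2 (running total=14) -> [2 5 15]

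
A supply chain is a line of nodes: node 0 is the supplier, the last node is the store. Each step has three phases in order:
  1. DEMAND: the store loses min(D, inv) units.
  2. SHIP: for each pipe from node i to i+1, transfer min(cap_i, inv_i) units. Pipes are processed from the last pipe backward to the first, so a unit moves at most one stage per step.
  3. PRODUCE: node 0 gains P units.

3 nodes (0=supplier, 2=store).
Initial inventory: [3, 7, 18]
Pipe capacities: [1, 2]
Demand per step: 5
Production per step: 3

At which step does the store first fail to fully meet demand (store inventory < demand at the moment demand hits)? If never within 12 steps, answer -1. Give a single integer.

Step 1: demand=5,sold=5 ship[1->2]=2 ship[0->1]=1 prod=3 -> [5 6 15]
Step 2: demand=5,sold=5 ship[1->2]=2 ship[0->1]=1 prod=3 -> [7 5 12]
Step 3: demand=5,sold=5 ship[1->2]=2 ship[0->1]=1 prod=3 -> [9 4 9]
Step 4: demand=5,sold=5 ship[1->2]=2 ship[0->1]=1 prod=3 -> [11 3 6]
Step 5: demand=5,sold=5 ship[1->2]=2 ship[0->1]=1 prod=3 -> [13 2 3]
Step 6: demand=5,sold=3 ship[1->2]=2 ship[0->1]=1 prod=3 -> [15 1 2]
Step 7: demand=5,sold=2 ship[1->2]=1 ship[0->1]=1 prod=3 -> [17 1 1]
Step 8: demand=5,sold=1 ship[1->2]=1 ship[0->1]=1 prod=3 -> [19 1 1]
Step 9: demand=5,sold=1 ship[1->2]=1 ship[0->1]=1 prod=3 -> [21 1 1]
Step 10: demand=5,sold=1 ship[1->2]=1 ship[0->1]=1 prod=3 -> [23 1 1]
Step 11: demand=5,sold=1 ship[1->2]=1 ship[0->1]=1 prod=3 -> [25 1 1]
Step 12: demand=5,sold=1 ship[1->2]=1 ship[0->1]=1 prod=3 -> [27 1 1]
First stockout at step 6

6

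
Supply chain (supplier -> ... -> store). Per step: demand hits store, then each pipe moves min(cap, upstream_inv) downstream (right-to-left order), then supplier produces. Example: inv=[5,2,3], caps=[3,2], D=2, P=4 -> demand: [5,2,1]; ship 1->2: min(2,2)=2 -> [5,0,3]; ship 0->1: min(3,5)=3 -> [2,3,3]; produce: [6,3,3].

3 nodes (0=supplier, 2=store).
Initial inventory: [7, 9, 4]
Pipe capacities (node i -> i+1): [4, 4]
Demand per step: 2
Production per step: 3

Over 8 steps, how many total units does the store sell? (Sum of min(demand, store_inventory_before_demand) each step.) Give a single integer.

Answer: 16

Derivation:
Step 1: sold=2 (running total=2) -> [6 9 6]
Step 2: sold=2 (running total=4) -> [5 9 8]
Step 3: sold=2 (running total=6) -> [4 9 10]
Step 4: sold=2 (running total=8) -> [3 9 12]
Step 5: sold=2 (running total=10) -> [3 8 14]
Step 6: sold=2 (running total=12) -> [3 7 16]
Step 7: sold=2 (running total=14) -> [3 6 18]
Step 8: sold=2 (running total=16) -> [3 5 20]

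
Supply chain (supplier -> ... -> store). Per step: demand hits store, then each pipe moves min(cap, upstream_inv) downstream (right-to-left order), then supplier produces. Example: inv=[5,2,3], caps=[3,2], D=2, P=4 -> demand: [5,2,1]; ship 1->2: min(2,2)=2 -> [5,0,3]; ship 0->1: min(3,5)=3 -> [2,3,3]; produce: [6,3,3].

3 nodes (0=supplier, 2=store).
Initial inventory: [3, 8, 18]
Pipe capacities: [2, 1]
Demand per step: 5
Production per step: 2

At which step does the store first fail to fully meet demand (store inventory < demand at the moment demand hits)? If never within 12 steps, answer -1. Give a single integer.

Step 1: demand=5,sold=5 ship[1->2]=1 ship[0->1]=2 prod=2 -> [3 9 14]
Step 2: demand=5,sold=5 ship[1->2]=1 ship[0->1]=2 prod=2 -> [3 10 10]
Step 3: demand=5,sold=5 ship[1->2]=1 ship[0->1]=2 prod=2 -> [3 11 6]
Step 4: demand=5,sold=5 ship[1->2]=1 ship[0->1]=2 prod=2 -> [3 12 2]
Step 5: demand=5,sold=2 ship[1->2]=1 ship[0->1]=2 prod=2 -> [3 13 1]
Step 6: demand=5,sold=1 ship[1->2]=1 ship[0->1]=2 prod=2 -> [3 14 1]
Step 7: demand=5,sold=1 ship[1->2]=1 ship[0->1]=2 prod=2 -> [3 15 1]
Step 8: demand=5,sold=1 ship[1->2]=1 ship[0->1]=2 prod=2 -> [3 16 1]
Step 9: demand=5,sold=1 ship[1->2]=1 ship[0->1]=2 prod=2 -> [3 17 1]
Step 10: demand=5,sold=1 ship[1->2]=1 ship[0->1]=2 prod=2 -> [3 18 1]
Step 11: demand=5,sold=1 ship[1->2]=1 ship[0->1]=2 prod=2 -> [3 19 1]
Step 12: demand=5,sold=1 ship[1->2]=1 ship[0->1]=2 prod=2 -> [3 20 1]
First stockout at step 5

5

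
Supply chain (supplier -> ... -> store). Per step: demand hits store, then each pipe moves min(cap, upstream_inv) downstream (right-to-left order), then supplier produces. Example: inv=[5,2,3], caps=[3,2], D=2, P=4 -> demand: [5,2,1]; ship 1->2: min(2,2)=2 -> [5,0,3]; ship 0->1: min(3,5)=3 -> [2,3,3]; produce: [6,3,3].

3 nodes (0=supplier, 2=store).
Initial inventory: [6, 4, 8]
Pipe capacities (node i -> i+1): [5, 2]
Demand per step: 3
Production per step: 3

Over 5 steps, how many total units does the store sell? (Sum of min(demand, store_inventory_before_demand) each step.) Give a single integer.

Step 1: sold=3 (running total=3) -> [4 7 7]
Step 2: sold=3 (running total=6) -> [3 9 6]
Step 3: sold=3 (running total=9) -> [3 10 5]
Step 4: sold=3 (running total=12) -> [3 11 4]
Step 5: sold=3 (running total=15) -> [3 12 3]

Answer: 15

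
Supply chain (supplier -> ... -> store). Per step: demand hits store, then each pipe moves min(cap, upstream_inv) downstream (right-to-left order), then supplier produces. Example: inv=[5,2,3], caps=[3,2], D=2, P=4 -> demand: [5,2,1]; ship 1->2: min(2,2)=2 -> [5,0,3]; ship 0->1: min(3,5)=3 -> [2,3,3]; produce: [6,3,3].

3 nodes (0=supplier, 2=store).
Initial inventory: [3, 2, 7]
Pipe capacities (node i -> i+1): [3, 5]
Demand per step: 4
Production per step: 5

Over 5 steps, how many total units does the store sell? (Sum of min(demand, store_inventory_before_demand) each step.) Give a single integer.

Answer: 18

Derivation:
Step 1: sold=4 (running total=4) -> [5 3 5]
Step 2: sold=4 (running total=8) -> [7 3 4]
Step 3: sold=4 (running total=12) -> [9 3 3]
Step 4: sold=3 (running total=15) -> [11 3 3]
Step 5: sold=3 (running total=18) -> [13 3 3]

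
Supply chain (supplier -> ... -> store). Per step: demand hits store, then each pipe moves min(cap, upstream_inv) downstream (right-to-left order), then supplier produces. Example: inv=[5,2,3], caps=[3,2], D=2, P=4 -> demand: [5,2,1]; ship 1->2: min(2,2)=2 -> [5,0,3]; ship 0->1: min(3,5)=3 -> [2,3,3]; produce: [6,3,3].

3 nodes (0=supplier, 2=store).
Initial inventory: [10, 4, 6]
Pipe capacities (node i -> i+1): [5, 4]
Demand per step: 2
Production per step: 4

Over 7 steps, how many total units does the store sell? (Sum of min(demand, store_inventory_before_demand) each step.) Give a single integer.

Step 1: sold=2 (running total=2) -> [9 5 8]
Step 2: sold=2 (running total=4) -> [8 6 10]
Step 3: sold=2 (running total=6) -> [7 7 12]
Step 4: sold=2 (running total=8) -> [6 8 14]
Step 5: sold=2 (running total=10) -> [5 9 16]
Step 6: sold=2 (running total=12) -> [4 10 18]
Step 7: sold=2 (running total=14) -> [4 10 20]

Answer: 14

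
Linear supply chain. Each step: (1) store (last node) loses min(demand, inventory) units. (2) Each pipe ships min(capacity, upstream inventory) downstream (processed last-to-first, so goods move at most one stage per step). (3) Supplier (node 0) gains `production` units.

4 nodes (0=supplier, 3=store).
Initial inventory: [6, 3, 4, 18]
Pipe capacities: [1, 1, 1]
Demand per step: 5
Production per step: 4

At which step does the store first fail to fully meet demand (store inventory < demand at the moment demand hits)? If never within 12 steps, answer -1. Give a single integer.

Step 1: demand=5,sold=5 ship[2->3]=1 ship[1->2]=1 ship[0->1]=1 prod=4 -> [9 3 4 14]
Step 2: demand=5,sold=5 ship[2->3]=1 ship[1->2]=1 ship[0->1]=1 prod=4 -> [12 3 4 10]
Step 3: demand=5,sold=5 ship[2->3]=1 ship[1->2]=1 ship[0->1]=1 prod=4 -> [15 3 4 6]
Step 4: demand=5,sold=5 ship[2->3]=1 ship[1->2]=1 ship[0->1]=1 prod=4 -> [18 3 4 2]
Step 5: demand=5,sold=2 ship[2->3]=1 ship[1->2]=1 ship[0->1]=1 prod=4 -> [21 3 4 1]
Step 6: demand=5,sold=1 ship[2->3]=1 ship[1->2]=1 ship[0->1]=1 prod=4 -> [24 3 4 1]
Step 7: demand=5,sold=1 ship[2->3]=1 ship[1->2]=1 ship[0->1]=1 prod=4 -> [27 3 4 1]
Step 8: demand=5,sold=1 ship[2->3]=1 ship[1->2]=1 ship[0->1]=1 prod=4 -> [30 3 4 1]
Step 9: demand=5,sold=1 ship[2->3]=1 ship[1->2]=1 ship[0->1]=1 prod=4 -> [33 3 4 1]
Step 10: demand=5,sold=1 ship[2->3]=1 ship[1->2]=1 ship[0->1]=1 prod=4 -> [36 3 4 1]
Step 11: demand=5,sold=1 ship[2->3]=1 ship[1->2]=1 ship[0->1]=1 prod=4 -> [39 3 4 1]
Step 12: demand=5,sold=1 ship[2->3]=1 ship[1->2]=1 ship[0->1]=1 prod=4 -> [42 3 4 1]
First stockout at step 5

5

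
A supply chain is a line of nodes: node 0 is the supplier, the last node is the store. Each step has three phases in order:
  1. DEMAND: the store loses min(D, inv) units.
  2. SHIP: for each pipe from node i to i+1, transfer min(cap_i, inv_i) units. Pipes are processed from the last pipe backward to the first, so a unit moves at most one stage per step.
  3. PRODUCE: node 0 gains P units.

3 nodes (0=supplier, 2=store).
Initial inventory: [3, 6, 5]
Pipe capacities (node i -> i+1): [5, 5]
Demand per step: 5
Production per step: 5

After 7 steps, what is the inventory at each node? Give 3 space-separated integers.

Step 1: demand=5,sold=5 ship[1->2]=5 ship[0->1]=3 prod=5 -> inv=[5 4 5]
Step 2: demand=5,sold=5 ship[1->2]=4 ship[0->1]=5 prod=5 -> inv=[5 5 4]
Step 3: demand=5,sold=4 ship[1->2]=5 ship[0->1]=5 prod=5 -> inv=[5 5 5]
Step 4: demand=5,sold=5 ship[1->2]=5 ship[0->1]=5 prod=5 -> inv=[5 5 5]
Step 5: demand=5,sold=5 ship[1->2]=5 ship[0->1]=5 prod=5 -> inv=[5 5 5]
Step 6: demand=5,sold=5 ship[1->2]=5 ship[0->1]=5 prod=5 -> inv=[5 5 5]
Step 7: demand=5,sold=5 ship[1->2]=5 ship[0->1]=5 prod=5 -> inv=[5 5 5]

5 5 5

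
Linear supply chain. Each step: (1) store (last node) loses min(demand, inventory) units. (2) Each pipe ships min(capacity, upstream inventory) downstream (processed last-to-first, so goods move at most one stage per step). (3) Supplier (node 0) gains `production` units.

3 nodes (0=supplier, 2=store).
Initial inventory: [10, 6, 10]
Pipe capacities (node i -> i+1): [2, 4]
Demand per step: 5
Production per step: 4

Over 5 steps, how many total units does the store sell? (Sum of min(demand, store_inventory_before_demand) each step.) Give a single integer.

Step 1: sold=5 (running total=5) -> [12 4 9]
Step 2: sold=5 (running total=10) -> [14 2 8]
Step 3: sold=5 (running total=15) -> [16 2 5]
Step 4: sold=5 (running total=20) -> [18 2 2]
Step 5: sold=2 (running total=22) -> [20 2 2]

Answer: 22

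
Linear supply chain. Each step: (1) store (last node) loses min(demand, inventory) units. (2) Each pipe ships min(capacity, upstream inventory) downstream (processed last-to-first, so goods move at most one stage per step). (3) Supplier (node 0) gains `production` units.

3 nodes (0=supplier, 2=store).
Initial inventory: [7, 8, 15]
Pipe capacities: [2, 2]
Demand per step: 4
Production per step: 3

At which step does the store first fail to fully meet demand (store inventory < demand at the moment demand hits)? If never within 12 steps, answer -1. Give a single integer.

Step 1: demand=4,sold=4 ship[1->2]=2 ship[0->1]=2 prod=3 -> [8 8 13]
Step 2: demand=4,sold=4 ship[1->2]=2 ship[0->1]=2 prod=3 -> [9 8 11]
Step 3: demand=4,sold=4 ship[1->2]=2 ship[0->1]=2 prod=3 -> [10 8 9]
Step 4: demand=4,sold=4 ship[1->2]=2 ship[0->1]=2 prod=3 -> [11 8 7]
Step 5: demand=4,sold=4 ship[1->2]=2 ship[0->1]=2 prod=3 -> [12 8 5]
Step 6: demand=4,sold=4 ship[1->2]=2 ship[0->1]=2 prod=3 -> [13 8 3]
Step 7: demand=4,sold=3 ship[1->2]=2 ship[0->1]=2 prod=3 -> [14 8 2]
Step 8: demand=4,sold=2 ship[1->2]=2 ship[0->1]=2 prod=3 -> [15 8 2]
Step 9: demand=4,sold=2 ship[1->2]=2 ship[0->1]=2 prod=3 -> [16 8 2]
Step 10: demand=4,sold=2 ship[1->2]=2 ship[0->1]=2 prod=3 -> [17 8 2]
Step 11: demand=4,sold=2 ship[1->2]=2 ship[0->1]=2 prod=3 -> [18 8 2]
Step 12: demand=4,sold=2 ship[1->2]=2 ship[0->1]=2 prod=3 -> [19 8 2]
First stockout at step 7

7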